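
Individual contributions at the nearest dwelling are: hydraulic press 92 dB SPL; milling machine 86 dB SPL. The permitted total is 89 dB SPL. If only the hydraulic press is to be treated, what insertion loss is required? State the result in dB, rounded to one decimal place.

6.0 dB

The untreated sources together contribute 10^(86/10) = 3.981e+08, i.e. 86.00 dB SPL.
To meet 89 dB SPL overall, the treated hydraulic press may contribute at most 10^(89/10) − 3.981e+08 = 3.962e+08, i.e. 85.98 dB SPL.
Required insertion loss = 92 − 85.98 = 6.02 dB.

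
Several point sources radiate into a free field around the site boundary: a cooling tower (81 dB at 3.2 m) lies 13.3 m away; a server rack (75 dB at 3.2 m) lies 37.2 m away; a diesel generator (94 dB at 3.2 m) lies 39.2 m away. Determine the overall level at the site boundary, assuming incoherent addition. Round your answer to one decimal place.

Propagate each source to the receiver with L = L_ref − 20·log₁₀(r/r_ref), then add intensities.
cooling tower: 81 − 20·log₁₀(13.3/3.2) = 81 − 12.37 = 68.63 dB.
server rack: 75 − 20·log₁₀(37.2/3.2) = 75 − 21.31 = 53.69 dB.
diesel generator: 94 − 20·log₁₀(39.2/3.2) = 94 − 21.76 = 72.24 dB.
Σ 10^(L/10) = 2.426e+07 → L_total = 10·log₁₀(2.426e+07) = 73.85 dB.

73.8 dB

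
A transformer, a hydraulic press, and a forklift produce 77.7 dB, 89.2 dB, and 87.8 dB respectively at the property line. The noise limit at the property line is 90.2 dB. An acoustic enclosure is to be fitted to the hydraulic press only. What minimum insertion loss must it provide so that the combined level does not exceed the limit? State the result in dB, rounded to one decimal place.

Everything except the hydraulic press sums to 10^(77.7/10) + 10^(87.8/10) = 6.614e+08 in linear terms, 88.20 dB.
The limit corresponds to 10^(90.2/10) = 1.047e+09; subtracting the fixed part leaves 3.857e+08 for the hydraulic press, i.e. 85.86 dB.
Required insertion loss = 89.2 − 85.86 = 3.34 dB.

3.3 dB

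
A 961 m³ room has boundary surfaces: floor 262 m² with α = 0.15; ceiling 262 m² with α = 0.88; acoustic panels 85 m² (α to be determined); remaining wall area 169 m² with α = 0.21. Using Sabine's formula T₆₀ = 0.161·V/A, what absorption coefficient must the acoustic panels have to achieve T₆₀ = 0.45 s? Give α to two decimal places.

0.45

A = 0.161·V/T₆₀ = 0.161·961/0.45 = 343.82 m² sabins.
Absorption from the other surfaces = 262·0.15 + 262·0.88 + 169·0.21 = 305.35 m², so the acoustic panels must supply 38.47 m² over 85 m².
α = 38.47/85 = 0.453.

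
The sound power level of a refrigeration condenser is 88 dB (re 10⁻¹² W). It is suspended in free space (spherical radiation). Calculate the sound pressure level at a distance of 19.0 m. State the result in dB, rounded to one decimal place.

51.4 dB

The power spreads over a sphere of area 4π·r², so L_p = L_w − 10·log₁₀(4π·r²).
4π·r² = 4536 m², 10·log₁₀ of that is 36.567 dB.
L_p = 88 − 36.567 = 51.43 dB.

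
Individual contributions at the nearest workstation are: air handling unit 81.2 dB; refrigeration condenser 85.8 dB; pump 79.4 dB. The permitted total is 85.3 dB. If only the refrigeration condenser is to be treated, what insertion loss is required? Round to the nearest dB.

Fixed contribution from the other sources: Σ 10^(L/10) = 10^(81.2/10) + 10^(79.4/10) = 2.189e+08 (83.40 dB).
The limit corresponds to 10^(85.3/10) = 3.388e+08; subtracting the fixed part leaves 1.199e+08 for the refrigeration condenser, i.e. 80.79 dB.
So the refrigeration condenser must be reduced from 85.8 to 80.79 dB: IL = 5.01 dB.

5 dB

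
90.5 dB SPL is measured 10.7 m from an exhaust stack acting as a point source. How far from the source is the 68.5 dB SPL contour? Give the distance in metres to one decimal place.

Point-source spreading drops the level by 20·log₁₀(r₂/r₁); inverting, r₂/r₁ = 10^(ΔL/20).
r₂ = 10.7·10^((90.5−68.5)/20) = 10.7·10^(22.0/20) = 134.71 m.

134.7 m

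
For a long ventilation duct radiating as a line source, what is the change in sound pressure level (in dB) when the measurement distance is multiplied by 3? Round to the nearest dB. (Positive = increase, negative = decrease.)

-5 dB

A line source loses 3 dB per doubling of distance; generally ΔL = −10·log₁₀(r₂/r₁).
ΔL = −10·log₁₀(3) = -4.77 dB.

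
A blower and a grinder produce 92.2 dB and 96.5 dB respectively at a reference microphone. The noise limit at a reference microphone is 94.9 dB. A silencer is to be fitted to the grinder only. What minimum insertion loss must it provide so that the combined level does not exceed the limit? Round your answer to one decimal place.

Everything except the grinder sums to 10^(92.2/10) = 1.660e+09 in linear terms, 92.20 dB.
To meet 94.9 dB overall, the treated grinder may contribute at most 10^(94.9/10) − 1.660e+09 = 1.431e+09, i.e. 91.56 dB.
So the grinder must be reduced from 96.5 to 91.56 dB: IL = 4.94 dB.

4.9 dB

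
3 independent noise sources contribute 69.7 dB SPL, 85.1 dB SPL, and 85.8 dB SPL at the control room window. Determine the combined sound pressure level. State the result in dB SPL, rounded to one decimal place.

Incoherent sources combine by intensity addition: L_total = 10·log₁₀(Σ 10^(L_i/10)).
Σ 10^(L/10) = 10^(69.7/10) + 10^(85.1/10) + 10^(85.8/10) = 7.131e+08.
L_total = 10·log₁₀(7.131e+08) = 88.53 dB SPL.

88.5 dB SPL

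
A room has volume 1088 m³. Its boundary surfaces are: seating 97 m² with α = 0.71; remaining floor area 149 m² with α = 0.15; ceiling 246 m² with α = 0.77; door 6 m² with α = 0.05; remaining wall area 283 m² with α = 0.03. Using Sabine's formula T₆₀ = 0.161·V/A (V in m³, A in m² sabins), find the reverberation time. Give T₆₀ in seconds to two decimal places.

0.61 s

A = Σ Sᵢαᵢ = 97·0.71 + 149·0.15 + 246·0.77 + 6·0.05 + 283·0.03 = 289.43 m².
T₆₀ = 0.161·V/A = 0.161·1088/289.43 = 0.605 s.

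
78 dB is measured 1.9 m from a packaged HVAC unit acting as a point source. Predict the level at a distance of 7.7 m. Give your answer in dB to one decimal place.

65.8 dB

Spherical spreading from a point source gives a 20·log₁₀(r₂/r₁) drop.
L₂ = 78 − 20·log₁₀(7.7/1.9) = 78 − 12.155 = 65.85 dB.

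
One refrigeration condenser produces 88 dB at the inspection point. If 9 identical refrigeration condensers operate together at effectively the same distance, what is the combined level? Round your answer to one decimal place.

97.5 dB

N identical incoherent sources raise the level by 10·log₁₀ N.
L_total = 88 + 10·log₁₀(9) = 88 + 9.542 = 97.54 dB.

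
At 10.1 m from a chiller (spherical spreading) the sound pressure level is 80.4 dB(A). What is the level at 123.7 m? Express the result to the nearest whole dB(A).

59 dB(A)

Spherical spreading from a point source gives a 20·log₁₀(r₂/r₁) drop.
L₂ = 80.4 − 20·log₁₀(123.7/10.1) = 80.4 − 21.761 = 58.64 dB(A).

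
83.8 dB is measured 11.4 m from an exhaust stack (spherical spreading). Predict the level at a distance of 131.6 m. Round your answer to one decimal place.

Spherical spreading from a point source gives a 20·log₁₀(r₂/r₁) drop.
L₂ = 83.8 − 20·log₁₀(131.6/11.4) = 83.8 − 21.247 = 62.55 dB.

62.6 dB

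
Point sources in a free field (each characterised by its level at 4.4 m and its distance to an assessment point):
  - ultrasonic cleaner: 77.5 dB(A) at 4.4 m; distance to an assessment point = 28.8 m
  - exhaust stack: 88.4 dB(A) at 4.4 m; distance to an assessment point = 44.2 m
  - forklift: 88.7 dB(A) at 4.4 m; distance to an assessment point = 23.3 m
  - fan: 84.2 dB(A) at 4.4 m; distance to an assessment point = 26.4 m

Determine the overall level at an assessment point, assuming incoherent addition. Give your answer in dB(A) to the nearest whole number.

76 dB(A)

Apply inverse-square spreading to bring every level to the receiver, then sum 10^(L/10).
ultrasonic cleaner: 77.5 − 20·log₁₀(28.8/4.4) = 77.5 − 16.32 = 61.18 dB(A).
exhaust stack: 88.4 − 20·log₁₀(44.2/4.4) = 88.4 − 20.04 = 68.36 dB(A).
forklift: 88.7 − 20·log₁₀(23.3/4.4) = 88.7 − 14.48 = 74.22 dB(A).
fan: 84.2 − 20·log₁₀(26.4/4.4) = 84.2 − 15.56 = 68.64 dB(A).
Σ 10^(L/10) = 4.191e+07 → L_total = 10·log₁₀(4.191e+07) = 76.22 dB(A).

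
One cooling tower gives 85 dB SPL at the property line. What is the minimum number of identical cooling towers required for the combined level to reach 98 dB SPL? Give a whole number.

The shortfall is 98 − 85 = 13.0 dB, and N units add 10·log₁₀ N, so need 10·log₁₀ N ≥ 13.0.
N ≥ 10^(13.0/10) = 19.953, so N = 20.

20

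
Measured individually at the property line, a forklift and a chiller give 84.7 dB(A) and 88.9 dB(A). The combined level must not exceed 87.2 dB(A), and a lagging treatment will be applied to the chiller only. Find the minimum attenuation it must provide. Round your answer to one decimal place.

Fixed contribution from the other source: Σ 10^(L/10) = 10^(84.7/10) = 2.951e+08 (84.70 dB(A)).
The limit corresponds to 10^(87.2/10) = 5.248e+08; subtracting the fixed part leaves 2.297e+08 for the chiller, i.e. 83.61 dB(A).
Required insertion loss = 88.9 − 83.61 = 5.29 dB.

5.3 dB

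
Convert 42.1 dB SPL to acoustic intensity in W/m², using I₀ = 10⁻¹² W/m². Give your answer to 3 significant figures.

1.62e-08 W/m²

I/I₀ = 10^(42.1/10) = 1.622e+04, so I = 1.622e+04 × 10⁻¹² W/m².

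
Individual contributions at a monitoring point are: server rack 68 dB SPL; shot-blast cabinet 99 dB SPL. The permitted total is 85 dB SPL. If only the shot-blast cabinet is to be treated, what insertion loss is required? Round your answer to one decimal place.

Everything except the shot-blast cabinet sums to 10^(68/10) = 6.310e+06 in linear terms, 68.00 dB SPL.
The limit corresponds to 10^(85/10) = 3.162e+08; subtracting the fixed part leaves 3.099e+08 for the shot-blast cabinet, i.e. 84.91 dB SPL.
So the shot-blast cabinet must be reduced from 99 to 84.91 dB SPL: IL = 14.09 dB.

14.1 dB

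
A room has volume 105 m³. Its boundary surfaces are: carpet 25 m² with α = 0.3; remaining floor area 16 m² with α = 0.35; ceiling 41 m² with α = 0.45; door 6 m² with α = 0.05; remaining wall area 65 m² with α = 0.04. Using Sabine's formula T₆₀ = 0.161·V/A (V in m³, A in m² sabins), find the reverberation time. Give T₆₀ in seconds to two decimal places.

Total absorption A = 25·0.3 + 16·0.35 + 41·0.45 + 6·0.05 + 65·0.04 = 34.45 m² sabins.
T₆₀ = 0.161 × 105 / 34.45 = 0.491 s.

0.49 s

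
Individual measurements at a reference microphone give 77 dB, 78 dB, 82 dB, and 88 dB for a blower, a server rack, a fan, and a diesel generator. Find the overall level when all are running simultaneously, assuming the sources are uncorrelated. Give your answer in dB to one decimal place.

For uncorrelated sources the intensities add, so convert each level to linear form, sum, and take 10·log₁₀ of the total.
Σ 10^(L/10) = 10^(77/10) + 10^(78/10) + 10^(82/10) + 10^(88/10) = 9.027e+08.
L_total = 10·log₁₀(9.027e+08) = 89.56 dB.

89.6 dB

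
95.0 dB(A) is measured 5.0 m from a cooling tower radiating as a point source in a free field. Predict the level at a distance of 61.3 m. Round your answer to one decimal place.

Point-source attenuation: ΔL = 20·log₁₀(r₂/r₁) = 20·log₁₀(61.3/5.0) = 21.770 dB.
L₂ = 95.0 − 20·log₁₀(61.3/5.0) = 95.0 − 21.770 = 73.23 dB(A).

73.2 dB(A)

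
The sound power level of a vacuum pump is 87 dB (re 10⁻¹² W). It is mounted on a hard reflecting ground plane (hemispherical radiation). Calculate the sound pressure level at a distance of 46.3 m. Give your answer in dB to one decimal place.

45.7 dB

The power spreads over a hemisphere of area 2π·r², so L_p = L_w − 10·log₁₀(2π·r²).
2π·r² = 1.347e+04 m², 10·log₁₀ of that is 41.293 dB.
L_p = 87 − 41.293 = 45.71 dB.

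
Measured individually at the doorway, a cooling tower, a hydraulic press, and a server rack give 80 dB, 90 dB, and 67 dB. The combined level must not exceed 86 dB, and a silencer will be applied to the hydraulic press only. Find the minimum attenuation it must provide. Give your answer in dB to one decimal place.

5.3 dB

Everything except the hydraulic press sums to 10^(80/10) + 10^(67/10) = 1.050e+08 in linear terms, 80.21 dB.
The limit corresponds to 10^(86/10) = 3.981e+08; subtracting the fixed part leaves 2.931e+08 for the hydraulic press, i.e. 84.67 dB.
So the hydraulic press must be reduced from 90 to 84.67 dB: IL = 5.33 dB.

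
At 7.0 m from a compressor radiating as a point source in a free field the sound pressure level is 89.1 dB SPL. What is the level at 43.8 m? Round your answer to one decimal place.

73.2 dB SPL

For a point source, L₂ = L₁ − 20·log₁₀(r₂/r₁).
L₂ = 89.1 − 20·log₁₀(43.8/7.0) = 89.1 − 15.928 = 73.17 dB SPL.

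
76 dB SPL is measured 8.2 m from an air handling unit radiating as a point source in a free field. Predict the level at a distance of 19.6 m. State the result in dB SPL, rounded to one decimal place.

68.4 dB SPL

Spherical spreading from a point source gives a 20·log₁₀(r₂/r₁) drop.
L₂ = 76 − 20·log₁₀(19.6/8.2) = 76 − 7.569 = 68.43 dB SPL.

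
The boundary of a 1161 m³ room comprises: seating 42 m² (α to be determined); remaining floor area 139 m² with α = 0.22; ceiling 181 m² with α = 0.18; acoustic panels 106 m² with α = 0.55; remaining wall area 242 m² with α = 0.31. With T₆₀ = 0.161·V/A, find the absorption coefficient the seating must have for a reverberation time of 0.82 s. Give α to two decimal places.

From T₆₀ = 0.161·V/A, the target T₆₀ = 0.82 s needs A = 0.161·1161/0.82 = 227.95 m².
Absorption from the other surfaces = 139·0.22 + 181·0.18 + 106·0.55 + 242·0.31 = 196.48 m², so the seating must supply 31.47 m² over 42 m².
α = 31.47/42 = 0.749.

0.75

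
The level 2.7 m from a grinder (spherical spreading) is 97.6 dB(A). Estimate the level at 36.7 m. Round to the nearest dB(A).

75 dB(A)

Spherical spreading from a point source gives a 20·log₁₀(r₂/r₁) drop.
L₂ = 97.6 − 20·log₁₀(36.7/2.7) = 97.6 − 22.666 = 74.93 dB(A).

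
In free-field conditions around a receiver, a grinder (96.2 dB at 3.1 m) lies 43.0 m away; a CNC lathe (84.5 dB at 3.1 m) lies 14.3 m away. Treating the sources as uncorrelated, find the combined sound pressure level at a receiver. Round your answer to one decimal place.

First find each source's level at the receiver (point-source: −20·log₁₀(r/r_ref)), then combine on an intensity basis.
grinder: 96.2 − 20·log₁₀(43.0/3.1) = 96.2 − 22.84 = 73.36 dB.
CNC lathe: 84.5 − 20·log₁₀(14.3/3.1) = 84.5 − 13.28 = 71.22 dB.
Σ 10^(L/10) = 3.491e+07 → L_total = 10·log₁₀(3.491e+07) = 75.43 dB.

75.4 dB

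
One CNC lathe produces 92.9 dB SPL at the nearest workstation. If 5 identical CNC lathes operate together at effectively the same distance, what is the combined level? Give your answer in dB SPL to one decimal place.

99.9 dB SPL

N identical incoherent sources raise the level by 10·log₁₀ N.
L_total = 92.9 + 10·log₁₀(5) = 92.9 + 6.990 = 99.89 dB SPL.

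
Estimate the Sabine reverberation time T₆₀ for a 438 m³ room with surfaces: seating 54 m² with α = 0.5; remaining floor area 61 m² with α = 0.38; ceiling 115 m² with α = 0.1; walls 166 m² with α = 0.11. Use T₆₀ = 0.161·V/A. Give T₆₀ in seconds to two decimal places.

0.88 s

Total absorption A = 54·0.5 + 61·0.38 + 115·0.1 + 166·0.11 = 79.94 m² sabins.
T₆₀ = 0.161 × 438 / 79.94 = 0.882 s.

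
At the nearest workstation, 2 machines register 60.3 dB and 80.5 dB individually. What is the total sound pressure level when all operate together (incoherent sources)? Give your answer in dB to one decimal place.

For uncorrelated sources the intensities add, so convert each level to linear form, sum, and take 10·log₁₀ of the total.
Σ 10^(L/10) = 10^(60.3/10) + 10^(80.5/10) = 1.133e+08.
L_total = 10·log₁₀(1.133e+08) = 80.54 dB.

80.5 dB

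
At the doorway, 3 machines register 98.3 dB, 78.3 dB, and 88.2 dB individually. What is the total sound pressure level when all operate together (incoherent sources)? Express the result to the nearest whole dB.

Incoherent sources combine by intensity addition: L_total = 10·log₁₀(Σ 10^(L_i/10)).
Σ 10^(L/10) = 10^(98.3/10) + 10^(78.3/10) + 10^(88.2/10) = 7.489e+09.
L_total = 10·log₁₀(7.489e+09) = 98.74 dB.

99 dB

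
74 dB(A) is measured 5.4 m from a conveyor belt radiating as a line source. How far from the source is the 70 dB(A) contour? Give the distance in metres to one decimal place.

13.6 m

The 4.0 dB drop corresponds to a distance ratio of 10^(4.0/10) for a line source.
r₂ = 5.4·10^((74−70)/10) = 5.4·10^(4.0/10) = 13.56 m.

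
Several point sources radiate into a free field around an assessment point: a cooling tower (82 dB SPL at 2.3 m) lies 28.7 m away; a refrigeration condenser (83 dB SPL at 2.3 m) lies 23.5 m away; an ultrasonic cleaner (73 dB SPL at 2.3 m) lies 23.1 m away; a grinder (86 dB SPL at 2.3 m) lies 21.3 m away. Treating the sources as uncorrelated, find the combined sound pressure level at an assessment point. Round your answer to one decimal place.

First find each source's level at the receiver (point-source: −20·log₁₀(r/r_ref)), then combine on an intensity basis.
cooling tower: 82 − 20·log₁₀(28.7/2.3) = 82 − 21.92 = 60.08 dB SPL.
refrigeration condenser: 83 − 20·log₁₀(23.5/2.3) = 83 − 20.19 = 62.81 dB SPL.
ultrasonic cleaner: 73 − 20·log₁₀(23.1/2.3) = 73 − 20.04 = 52.96 dB SPL.
grinder: 86 − 20·log₁₀(21.3/2.3) = 86 − 19.33 = 66.67 dB SPL.
Σ 10^(L/10) = 7.769e+06 → L_total = 10·log₁₀(7.769e+06) = 68.90 dB SPL.

68.9 dB SPL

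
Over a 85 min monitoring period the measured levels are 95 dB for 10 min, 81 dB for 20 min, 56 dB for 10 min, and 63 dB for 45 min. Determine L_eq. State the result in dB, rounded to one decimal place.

L_eq = 10·log₁₀[(1/T)·Σ tᵢ·10^(Lᵢ/10)] with T = 85 min.
Σ tᵢ·10^(Lᵢ/10) = 10·10^(95/10) + 20·10^(81/10) + 10·10^(56/10) + 45·10^(63/10) = 3.423e+10.
L_eq = 10·log₁₀(3.423e+10/85) = 86.05 dB.

86.1 dB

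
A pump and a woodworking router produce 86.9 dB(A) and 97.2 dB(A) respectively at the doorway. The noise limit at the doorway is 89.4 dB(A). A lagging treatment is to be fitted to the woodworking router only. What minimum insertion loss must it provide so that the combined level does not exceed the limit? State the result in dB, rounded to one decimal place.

11.4 dB

Fixed contribution from the other source: Σ 10^(L/10) = 10^(86.9/10) = 4.898e+08 (86.90 dB(A)).
The limit corresponds to 10^(89.4/10) = 8.710e+08; subtracting the fixed part leaves 3.812e+08 for the woodworking router, i.e. 85.81 dB(A).
Required insertion loss = 97.2 − 85.81 = 11.39 dB.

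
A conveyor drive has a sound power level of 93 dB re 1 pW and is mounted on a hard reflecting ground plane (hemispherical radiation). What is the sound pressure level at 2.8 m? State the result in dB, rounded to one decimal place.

L_p = L_w − 10·log₁₀(2π·r²) with r = 2.8 m.
2π·r² = 49.26 m², 10·log₁₀ of that is 16.925 dB.
L_p = 93 − 16.925 = 76.08 dB.

76.1 dB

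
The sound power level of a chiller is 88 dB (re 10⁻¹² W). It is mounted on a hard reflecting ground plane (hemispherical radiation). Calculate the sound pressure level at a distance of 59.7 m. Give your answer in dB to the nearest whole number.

L_p = L_w − 10·log₁₀(2π·r²) with r = 59.7 m.
2π·r² = 2.239e+04 m², 10·log₁₀ of that is 43.501 dB.
L_p = 88 − 43.501 = 44.50 dB.

44 dB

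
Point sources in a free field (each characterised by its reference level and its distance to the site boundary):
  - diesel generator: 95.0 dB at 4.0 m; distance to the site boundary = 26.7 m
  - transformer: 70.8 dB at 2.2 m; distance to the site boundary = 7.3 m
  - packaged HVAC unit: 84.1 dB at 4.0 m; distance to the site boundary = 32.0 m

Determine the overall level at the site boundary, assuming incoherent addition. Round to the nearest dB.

79 dB

Propagate each source to the receiver with L = L_ref − 20·log₁₀(r/r_ref), then add intensities.
diesel generator: 95.0 − 20·log₁₀(26.7/4.0) = 95.0 − 16.49 = 78.51 dB.
transformer: 70.8 − 20·log₁₀(7.3/2.2) = 70.8 − 10.42 = 60.38 dB.
packaged HVAC unit: 84.1 − 20·log₁₀(32.0/4.0) = 84.1 − 18.06 = 66.04 dB.
Σ 10^(L/10) = 7.608e+07 → L_total = 10·log₁₀(7.608e+07) = 78.81 dB.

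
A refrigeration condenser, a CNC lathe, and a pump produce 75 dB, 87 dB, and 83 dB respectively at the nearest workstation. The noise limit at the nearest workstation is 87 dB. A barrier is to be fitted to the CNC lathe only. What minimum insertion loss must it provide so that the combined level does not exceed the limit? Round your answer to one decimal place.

2.7 dB

Everything except the CNC lathe sums to 10^(75/10) + 10^(83/10) = 2.311e+08 in linear terms, 83.64 dB.
The limit corresponds to 10^(87/10) = 5.012e+08; subtracting the fixed part leaves 2.700e+08 for the CNC lathe, i.e. 84.31 dB.
Required insertion loss = 87 − 84.31 = 2.69 dB.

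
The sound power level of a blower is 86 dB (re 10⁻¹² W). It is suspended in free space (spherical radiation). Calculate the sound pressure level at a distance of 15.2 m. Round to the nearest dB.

L_p = L_w − 10·log₁₀(4π·r²) with r = 15.2 m.
4π·r² = 2903 m², 10·log₁₀ of that is 34.629 dB.
L_p = 86 − 34.629 = 51.37 dB.

51 dB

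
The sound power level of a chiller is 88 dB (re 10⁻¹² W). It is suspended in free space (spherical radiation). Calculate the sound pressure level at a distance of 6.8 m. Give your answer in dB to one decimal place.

60.4 dB

Free-field spherical radiation: L_p = L_w − 10·log₁₀(4π·r²), r = 6.8 m.
4π·r² = 581.1 m², 10·log₁₀ of that is 27.642 dB.
L_p = 88 − 27.642 = 60.36 dB.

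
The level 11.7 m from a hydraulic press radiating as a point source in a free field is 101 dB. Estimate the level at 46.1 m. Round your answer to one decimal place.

For a point source, L₂ = L₁ − 20·log₁₀(r₂/r₁).
L₂ = 101 − 20·log₁₀(46.1/11.7) = 101 − 11.910 = 89.09 dB.

89.1 dB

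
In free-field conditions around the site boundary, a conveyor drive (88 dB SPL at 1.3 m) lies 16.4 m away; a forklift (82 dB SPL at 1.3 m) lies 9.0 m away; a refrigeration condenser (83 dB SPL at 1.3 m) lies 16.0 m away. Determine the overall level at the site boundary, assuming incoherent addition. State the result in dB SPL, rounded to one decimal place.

Apply inverse-square spreading to bring every level to the receiver, then sum 10^(L/10).
conveyor drive: 88 − 20·log₁₀(16.4/1.3) = 88 − 22.02 = 65.98 dB SPL.
forklift: 82 − 20·log₁₀(9.0/1.3) = 82 − 16.81 = 65.19 dB SPL.
refrigeration condenser: 83 − 20·log₁₀(16.0/1.3) = 83 − 21.80 = 61.20 dB SPL.
Σ 10^(L/10) = 8.589e+06 → L_total = 10·log₁₀(8.589e+06) = 69.34 dB SPL.

69.3 dB SPL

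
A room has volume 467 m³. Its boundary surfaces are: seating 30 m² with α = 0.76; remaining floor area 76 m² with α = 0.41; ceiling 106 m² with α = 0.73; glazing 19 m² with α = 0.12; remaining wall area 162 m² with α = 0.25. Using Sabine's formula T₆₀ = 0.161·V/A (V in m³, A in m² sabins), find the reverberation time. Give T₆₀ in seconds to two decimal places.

Summing Sᵢαᵢ: 30·0.76 + 76·0.41 + 106·0.73 + 19·0.12 + 162·0.25 = 174.12 m².
T₆₀ = 0.161·V/A = 0.161·467/174.12 = 0.432 s.

0.43 s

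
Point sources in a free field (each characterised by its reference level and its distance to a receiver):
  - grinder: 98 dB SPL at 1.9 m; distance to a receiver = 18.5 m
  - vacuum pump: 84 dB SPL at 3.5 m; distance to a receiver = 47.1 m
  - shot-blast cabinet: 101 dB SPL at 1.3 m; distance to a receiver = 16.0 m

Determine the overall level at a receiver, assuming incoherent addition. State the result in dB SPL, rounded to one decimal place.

81.8 dB SPL

Apply inverse-square spreading to bring every level to the receiver, then sum 10^(L/10).
grinder: 98 − 20·log₁₀(18.5/1.9) = 98 − 19.77 = 78.23 dB SPL.
vacuum pump: 84 − 20·log₁₀(47.1/3.5) = 84 − 22.58 = 61.42 dB SPL.
shot-blast cabinet: 101 − 20·log₁₀(16.0/1.3) = 101 − 21.80 = 79.20 dB SPL.
Σ 10^(L/10) = 1.510e+08 → L_total = 10·log₁₀(1.510e+08) = 81.79 dB SPL.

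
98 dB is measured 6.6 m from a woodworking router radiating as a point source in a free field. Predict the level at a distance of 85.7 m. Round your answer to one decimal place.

75.7 dB

Spherical spreading from a point source gives a 20·log₁₀(r₂/r₁) drop.
L₂ = 98 − 20·log₁₀(85.7/6.6) = 98 − 22.269 = 75.73 dB.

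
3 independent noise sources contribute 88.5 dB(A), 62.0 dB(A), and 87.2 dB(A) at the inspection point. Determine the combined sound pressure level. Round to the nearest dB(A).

91 dB(A)

Incoherent sources combine by intensity addition: L_total = 10·log₁₀(Σ 10^(L_i/10)).
Σ 10^(L/10) = 10^(88.5/10) + 10^(62.0/10) + 10^(87.2/10) = 1.234e+09.
L_total = 10·log₁₀(1.234e+09) = 90.91 dB(A).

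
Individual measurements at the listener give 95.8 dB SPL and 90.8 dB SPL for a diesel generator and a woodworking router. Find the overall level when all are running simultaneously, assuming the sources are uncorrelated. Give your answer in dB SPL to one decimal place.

97.0 dB SPL

Incoherent sources combine by intensity addition: L_total = 10·log₁₀(Σ 10^(L_i/10)).
Σ 10^(L/10) = 10^(95.8/10) + 10^(90.8/10) = 5.004e+09.
L_total = 10·log₁₀(5.004e+09) = 96.99 dB SPL.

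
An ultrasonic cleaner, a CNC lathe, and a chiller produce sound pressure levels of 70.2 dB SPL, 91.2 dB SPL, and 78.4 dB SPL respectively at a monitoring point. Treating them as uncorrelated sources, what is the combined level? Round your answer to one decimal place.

For uncorrelated sources the intensities add, so convert each level to linear form, sum, and take 10·log₁₀ of the total.
Σ 10^(L/10) = 10^(70.2/10) + 10^(91.2/10) + 10^(78.4/10) = 1.398e+09.
L_total = 10·log₁₀(1.398e+09) = 91.45 dB SPL.

91.5 dB SPL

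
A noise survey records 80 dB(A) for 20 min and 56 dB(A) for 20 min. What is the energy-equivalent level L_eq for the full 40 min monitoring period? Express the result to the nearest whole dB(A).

L_eq = 10·log₁₀[(1/T)·Σ tᵢ·10^(Lᵢ/10)] with T = 40 min.
Σ tᵢ·10^(Lᵢ/10) = 20·10^(80/10) + 20·10^(56/10) = 2.008e+09.
L_eq = 10·log₁₀(2.008e+09/40) = 77.01 dB(A).

77 dB(A)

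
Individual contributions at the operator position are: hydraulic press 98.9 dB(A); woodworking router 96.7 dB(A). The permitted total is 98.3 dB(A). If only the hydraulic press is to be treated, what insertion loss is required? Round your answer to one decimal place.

5.7 dB

Everything except the hydraulic press sums to 10^(96.7/10) = 4.677e+09 in linear terms, 96.70 dB(A).
To meet 98.3 dB(A) overall, the treated hydraulic press may contribute at most 10^(98.3/10) − 4.677e+09 = 2.083e+09, i.e. 93.19 dB(A).
Required insertion loss = 98.9 − 93.19 = 5.71 dB.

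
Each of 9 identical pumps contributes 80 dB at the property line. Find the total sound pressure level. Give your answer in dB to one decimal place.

89.5 dB

With 9 equal, uncorrelated contributions the intensity is 9× that of one unit, giving a rise of 10·log₁₀ 9.
L_total = 80 + 10·log₁₀(9) = 80 + 9.542 = 89.54 dB.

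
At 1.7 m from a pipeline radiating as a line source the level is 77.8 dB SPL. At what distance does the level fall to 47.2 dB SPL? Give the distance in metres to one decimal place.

1951.9 m

For a line source L₁ − L₂ = 10·log₁₀(r₂/r₁), so r₂ = r₁·10^((L₁−L₂)/10).
r₂ = 1.7·10^((77.8−47.2)/10) = 1.7·10^(30.6/10) = 1951.86 m.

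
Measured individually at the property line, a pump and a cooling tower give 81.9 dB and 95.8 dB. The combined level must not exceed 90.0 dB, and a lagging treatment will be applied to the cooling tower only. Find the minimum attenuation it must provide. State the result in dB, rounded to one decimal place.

Fixed contribution from the other source: Σ 10^(L/10) = 10^(81.9/10) = 1.549e+08 (81.90 dB).
To meet 90.0 dB overall, the treated cooling tower may contribute at most 10^(90.0/10) − 1.549e+08 = 8.451e+08, i.e. 89.27 dB.
So the cooling tower must be reduced from 95.8 to 89.27 dB: IL = 6.53 dB.

6.5 dB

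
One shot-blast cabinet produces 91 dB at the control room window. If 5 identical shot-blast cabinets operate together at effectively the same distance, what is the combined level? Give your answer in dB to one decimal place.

L_total = L₁ + 10·log₁₀ N for N identical incoherent sources.
L_total = 91 + 10·log₁₀(5) = 91 + 6.990 = 97.99 dB.

98.0 dB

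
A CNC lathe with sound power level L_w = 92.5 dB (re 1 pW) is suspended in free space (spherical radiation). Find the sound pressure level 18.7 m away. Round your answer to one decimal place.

56.1 dB

The power spreads over a sphere of area 4π·r², so L_p = L_w − 10·log₁₀(4π·r²).
4π·r² = 4394 m², 10·log₁₀ of that is 36.429 dB.
L_p = 92.5 − 36.429 = 56.07 dB.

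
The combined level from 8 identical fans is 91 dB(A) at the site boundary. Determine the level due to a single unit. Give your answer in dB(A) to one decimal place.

82.0 dB(A)

Dividing the total intensity by 8 lowers the level by 10·log₁₀ 8 = 9.031 dB: L₁ = 91 − 9.031.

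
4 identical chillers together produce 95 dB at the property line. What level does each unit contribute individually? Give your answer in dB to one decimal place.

Dividing the total intensity by 4 lowers the level by 10·log₁₀ 4 = 6.021 dB: L₁ = 95 − 6.021.

89.0 dB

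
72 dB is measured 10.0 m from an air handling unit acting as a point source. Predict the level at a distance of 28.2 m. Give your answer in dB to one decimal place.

Spherical spreading from a point source gives a 20·log₁₀(r₂/r₁) drop.
L₂ = 72 − 20·log₁₀(28.2/10.0) = 72 − 9.005 = 63.00 dB.

63.0 dB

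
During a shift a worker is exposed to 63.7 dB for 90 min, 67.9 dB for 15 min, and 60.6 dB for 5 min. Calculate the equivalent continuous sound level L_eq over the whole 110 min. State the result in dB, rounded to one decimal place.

64.5 dB

L_eq = 10·log₁₀[(1/T)·Σ tᵢ·10^(Lᵢ/10)] with T = 110 min.
Σ tᵢ·10^(Lᵢ/10) = 90·10^(63.7/10) + 15·10^(67.9/10) + 5·10^(60.6/10) = 3.092e+08.
L_eq = 10·log₁₀(3.092e+08/110) = 64.49 dB.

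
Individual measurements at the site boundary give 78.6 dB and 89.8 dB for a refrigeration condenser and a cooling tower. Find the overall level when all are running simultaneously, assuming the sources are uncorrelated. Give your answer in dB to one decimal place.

Incoherent sources combine by intensity addition: L_total = 10·log₁₀(Σ 10^(L_i/10)).
Σ 10^(L/10) = 10^(78.6/10) + 10^(89.8/10) = 1.027e+09.
L_total = 10·log₁₀(1.027e+09) = 90.12 dB.

90.1 dB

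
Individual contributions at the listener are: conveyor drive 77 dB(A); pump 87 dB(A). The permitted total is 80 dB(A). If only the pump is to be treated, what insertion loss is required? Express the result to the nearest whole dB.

Fixed contribution from the other source: Σ 10^(L/10) = 10^(77/10) = 5.012e+07 (77.00 dB(A)).
The limit corresponds to 10^(80/10) = 1.000e+08; subtracting the fixed part leaves 4.988e+07 for the pump, i.e. 76.98 dB(A).
Required insertion loss = 87 − 76.98 = 10.02 dB.

10 dB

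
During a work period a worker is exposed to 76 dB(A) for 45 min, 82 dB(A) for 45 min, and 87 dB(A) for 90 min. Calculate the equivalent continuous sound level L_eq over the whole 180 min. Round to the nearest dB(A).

85 dB(A)

Weight each interval's intensity by its duration and average over T = 180 min:
Σ tᵢ·10^(Lᵢ/10) = 45·10^(76/10) + 45·10^(82/10) + 90·10^(87/10) = 5.403e+10.
L_eq = 10·log₁₀(5.403e+10/180) = 84.77 dB(A).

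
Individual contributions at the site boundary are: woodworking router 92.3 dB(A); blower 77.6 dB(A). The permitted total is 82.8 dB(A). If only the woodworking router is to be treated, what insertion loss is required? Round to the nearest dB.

11 dB

Everything except the woodworking router sums to 10^(77.6/10) = 5.754e+07 in linear terms, 77.60 dB(A).
To meet 82.8 dB(A) overall, the treated woodworking router may contribute at most 10^(82.8/10) − 5.754e+07 = 1.330e+08, i.e. 81.24 dB(A).
So the woodworking router must be reduced from 92.3 to 81.24 dB(A): IL = 11.06 dB.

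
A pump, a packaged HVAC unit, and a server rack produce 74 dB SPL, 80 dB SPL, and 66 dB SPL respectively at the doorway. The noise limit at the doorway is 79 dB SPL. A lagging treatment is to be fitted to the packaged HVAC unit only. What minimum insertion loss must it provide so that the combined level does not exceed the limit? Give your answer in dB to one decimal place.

3.0 dB

Everything except the packaged HVAC unit sums to 10^(74/10) + 10^(66/10) = 2.910e+07 in linear terms, 74.64 dB SPL.
To meet 79 dB SPL overall, the treated packaged HVAC unit may contribute at most 10^(79/10) − 2.910e+07 = 5.033e+07, i.e. 77.02 dB SPL.
So the packaged HVAC unit must be reduced from 80 to 77.02 dB SPL: IL = 2.98 dB.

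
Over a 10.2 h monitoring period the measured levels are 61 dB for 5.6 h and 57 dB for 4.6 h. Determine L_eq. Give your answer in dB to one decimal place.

Weight each interval's intensity by its duration and average over T = 10.2 h:
Σ tᵢ·10^(Lᵢ/10) = 5.6·10^(61/10) + 4.6·10^(57/10) = 9.355e+06.
L_eq = 10·log₁₀(9.355e+06/10.2) = 59.62 dB.

59.6 dB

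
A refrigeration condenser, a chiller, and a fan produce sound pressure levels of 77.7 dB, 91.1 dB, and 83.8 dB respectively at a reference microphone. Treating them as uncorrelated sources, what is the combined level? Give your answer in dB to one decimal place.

For uncorrelated sources the intensities add, so convert each level to linear form, sum, and take 10·log₁₀ of the total.
Σ 10^(L/10) = 10^(77.7/10) + 10^(91.1/10) + 10^(83.8/10) = 1.587e+09.
L_total = 10·log₁₀(1.587e+09) = 92.01 dB.

92.0 dB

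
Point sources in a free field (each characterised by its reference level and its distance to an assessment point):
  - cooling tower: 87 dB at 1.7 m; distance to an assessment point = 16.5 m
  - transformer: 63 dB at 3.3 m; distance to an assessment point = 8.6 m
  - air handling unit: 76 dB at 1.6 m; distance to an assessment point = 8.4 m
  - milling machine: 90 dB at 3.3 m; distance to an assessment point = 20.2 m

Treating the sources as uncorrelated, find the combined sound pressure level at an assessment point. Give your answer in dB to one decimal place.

75.3 dB

Propagate each source to the receiver with L = L_ref − 20·log₁₀(r/r_ref), then add intensities.
cooling tower: 87 − 20·log₁₀(16.5/1.7) = 87 − 19.74 = 67.26 dB.
transformer: 63 − 20·log₁₀(8.6/3.3) = 63 − 8.32 = 54.68 dB.
air handling unit: 76 − 20·log₁₀(8.4/1.6) = 76 − 14.40 = 61.60 dB.
milling machine: 90 − 20·log₁₀(20.2/3.3) = 90 − 15.74 = 74.26 dB.
Σ 10^(L/10) = 3.375e+07 → L_total = 10·log₁₀(3.375e+07) = 75.28 dB.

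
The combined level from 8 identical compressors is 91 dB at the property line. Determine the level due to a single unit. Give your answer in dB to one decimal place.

82.0 dB

8 equal contributions raise the level by 10·log₁₀ 8 = 9.031 dB, so each unit alone gives 91 − 9.031.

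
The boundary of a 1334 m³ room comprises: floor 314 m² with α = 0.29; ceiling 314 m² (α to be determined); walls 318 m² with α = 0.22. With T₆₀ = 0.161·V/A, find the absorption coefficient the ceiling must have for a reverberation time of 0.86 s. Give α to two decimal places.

0.28

A = 0.161·V/T₆₀ = 0.161·1334/0.86 = 249.74 m² sabins.
Absorption from the other surfaces = 314·0.29 + 318·0.22 = 161.02 m², so the ceiling must supply 88.72 m² over 314 m².
α = 88.72/314 = 0.283.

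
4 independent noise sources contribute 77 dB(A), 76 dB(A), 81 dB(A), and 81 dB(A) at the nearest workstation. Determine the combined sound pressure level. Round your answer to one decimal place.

85.3 dB(A)

For uncorrelated sources the intensities add, so convert each level to linear form, sum, and take 10·log₁₀ of the total.
Σ 10^(L/10) = 10^(77/10) + 10^(76/10) + 10^(81/10) + 10^(81/10) = 3.417e+08.
L_total = 10·log₁₀(3.417e+08) = 85.34 dB(A).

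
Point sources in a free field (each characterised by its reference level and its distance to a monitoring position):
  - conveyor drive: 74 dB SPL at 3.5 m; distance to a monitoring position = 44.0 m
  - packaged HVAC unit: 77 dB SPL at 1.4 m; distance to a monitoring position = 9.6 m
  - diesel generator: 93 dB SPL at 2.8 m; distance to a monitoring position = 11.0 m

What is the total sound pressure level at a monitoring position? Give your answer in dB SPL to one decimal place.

First find each source's level at the receiver (point-source: −20·log₁₀(r/r_ref)), then combine on an intensity basis.
conveyor drive: 74 − 20·log₁₀(44.0/3.5) = 74 − 21.99 = 52.01 dB SPL.
packaged HVAC unit: 77 − 20·log₁₀(9.6/1.4) = 77 − 16.72 = 60.28 dB SPL.
diesel generator: 93 − 20·log₁₀(11.0/2.8) = 93 − 11.88 = 81.12 dB SPL.
Σ 10^(L/10) = 1.305e+08 → L_total = 10·log₁₀(1.305e+08) = 81.16 dB SPL.

81.2 dB SPL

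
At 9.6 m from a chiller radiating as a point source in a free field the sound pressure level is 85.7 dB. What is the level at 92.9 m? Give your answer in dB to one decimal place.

66.0 dB

Spherical spreading from a point source gives a 20·log₁₀(r₂/r₁) drop.
L₂ = 85.7 − 20·log₁₀(92.9/9.6) = 85.7 − 19.715 = 65.99 dB.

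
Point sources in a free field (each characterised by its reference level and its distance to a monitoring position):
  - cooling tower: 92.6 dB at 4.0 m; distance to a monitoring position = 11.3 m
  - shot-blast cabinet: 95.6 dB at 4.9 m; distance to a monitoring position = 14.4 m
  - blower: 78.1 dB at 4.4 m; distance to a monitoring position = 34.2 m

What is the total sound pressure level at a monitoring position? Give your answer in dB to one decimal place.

88.1 dB

Propagate each source to the receiver with L = L_ref − 20·log₁₀(r/r_ref), then add intensities.
cooling tower: 92.6 − 20·log₁₀(11.3/4.0) = 92.6 − 9.02 = 83.58 dB.
shot-blast cabinet: 95.6 − 20·log₁₀(14.4/4.9) = 95.6 − 9.36 = 86.24 dB.
blower: 78.1 − 20·log₁₀(34.2/4.4) = 78.1 − 17.81 = 60.29 dB.
Σ 10^(L/10) = 6.495e+08 → L_total = 10·log₁₀(6.495e+08) = 88.13 dB.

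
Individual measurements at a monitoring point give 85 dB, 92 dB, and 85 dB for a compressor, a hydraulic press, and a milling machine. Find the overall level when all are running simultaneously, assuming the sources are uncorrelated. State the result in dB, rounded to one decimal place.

Incoherent sources combine by intensity addition: L_total = 10·log₁₀(Σ 10^(L_i/10)).
Σ 10^(L/10) = 10^(85/10) + 10^(92/10) + 10^(85/10) = 2.217e+09.
L_total = 10·log₁₀(2.217e+09) = 93.46 dB.

93.5 dB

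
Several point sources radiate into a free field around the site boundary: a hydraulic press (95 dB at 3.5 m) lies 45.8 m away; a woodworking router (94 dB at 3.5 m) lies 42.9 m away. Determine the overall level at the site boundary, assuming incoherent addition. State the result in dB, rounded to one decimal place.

Propagate each source to the receiver with L = L_ref − 20·log₁₀(r/r_ref), then add intensities.
hydraulic press: 95 − 20·log₁₀(45.8/3.5) = 95 − 22.34 = 72.66 dB.
woodworking router: 94 − 20·log₁₀(42.9/3.5) = 94 − 21.77 = 72.23 dB.
Σ 10^(L/10) = 3.519e+07 → L_total = 10·log₁₀(3.519e+07) = 75.46 dB.

75.5 dB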